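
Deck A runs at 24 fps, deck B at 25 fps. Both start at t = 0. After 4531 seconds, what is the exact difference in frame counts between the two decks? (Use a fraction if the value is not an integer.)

4531 frames

A emits 24 × 4531 = 108744 frames; B emits 25 × 4531 = 113275.
Difference = 4531 frames; B is ahead of A.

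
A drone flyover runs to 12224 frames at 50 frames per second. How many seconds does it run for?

244.48 seconds

Running time = 12224 / (50) = 244.48 s.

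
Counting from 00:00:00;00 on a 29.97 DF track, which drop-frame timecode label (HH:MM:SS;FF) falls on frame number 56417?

00:31:22;13

Each 10-minute DF block holds 10 × 60 × 30 − 9 × 2 = 17982 frames. 56417 ÷ 17982 → 3 full blocks, remainder 2471.
Within the partial block the first minute is 1800 frames and each further minute 1798, so 1 further minute boundary passed. Total skipped labels = 18 × 3 + 2 × 1 = 56.
Non-drop label index = 56417 + 56 = 56473; at 30 labels/s that is 00:31:22:13, i.e. DF 00:31:22;13.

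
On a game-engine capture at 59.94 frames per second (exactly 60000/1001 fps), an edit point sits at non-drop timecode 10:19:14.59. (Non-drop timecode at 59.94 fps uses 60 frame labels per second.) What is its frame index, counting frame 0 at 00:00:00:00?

Total seconds to the label: (10 × 3600 + 19 × 60 + 14) = 37154.
Frame index = 37154 × 60 + 59 = 2229299.

2229299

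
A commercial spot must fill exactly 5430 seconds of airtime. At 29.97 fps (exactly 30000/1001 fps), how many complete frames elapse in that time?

162737 frames

Frames = 5430 × 30000/1001 = 162900000/1001 ≈ 162737.2627.
Complete frames: 162737.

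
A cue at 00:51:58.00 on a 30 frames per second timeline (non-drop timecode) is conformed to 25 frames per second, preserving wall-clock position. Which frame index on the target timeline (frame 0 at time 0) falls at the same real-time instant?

Source frame index: (0×3600 + 51×60 + 58) × 30 + 0 = 93540.
Real time: 93540 / (30) = 3118 s.
Target frame: (3118) × (25) = 77950.

frame 77950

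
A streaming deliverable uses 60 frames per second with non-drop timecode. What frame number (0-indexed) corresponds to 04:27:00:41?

961241

Total seconds to the label: (4 × 3600 + 27 × 60 + 0) = 16020.
Frame index = 16020 × 60 + 41 = 961241.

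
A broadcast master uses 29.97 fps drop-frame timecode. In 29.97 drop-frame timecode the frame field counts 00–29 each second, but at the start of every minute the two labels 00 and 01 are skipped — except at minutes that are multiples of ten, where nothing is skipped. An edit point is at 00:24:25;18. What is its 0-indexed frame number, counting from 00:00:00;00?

43924

As if non-drop at 30 labels/s: (0 × 3600 + 24 × 60 + 25) × 30 + 18 = 43968.
Minute boundaries passed: 24; those not divisible by 10: 24 − 2 = 22; dropped labels = 2 × 22 = 44.
Actual frame index = 43968 − 44 = 43924.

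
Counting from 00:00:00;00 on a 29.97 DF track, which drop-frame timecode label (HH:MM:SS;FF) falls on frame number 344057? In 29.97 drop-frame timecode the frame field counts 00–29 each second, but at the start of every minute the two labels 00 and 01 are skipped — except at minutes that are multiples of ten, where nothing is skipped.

Ten DF minutes hold 17982 frames, so frame 344057 lies in block 19 (frames 341658–359639) with 2399 frames into that block.
The block's first minute is 1800 frames and the rest 1798 each; 2399 frames reaches minute 1, so 19 × 18 + 1 × 2 = 344 labels have been skipped so far.
Adding those back, label number 344057 + 344 = 344401 at 30 labels/s is 11480 s + 1 f = 3 h 11 min 20 s frame 1, i.e. 03:11:20;01.

03:11:20;01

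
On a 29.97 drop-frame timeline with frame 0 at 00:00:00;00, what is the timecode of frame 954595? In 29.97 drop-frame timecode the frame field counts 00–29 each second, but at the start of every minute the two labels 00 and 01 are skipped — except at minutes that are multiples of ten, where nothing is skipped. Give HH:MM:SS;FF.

08:50:51;19

Ten DF minutes hold 17982 frames, so frame 954595 lies in block 53 (frames 953046–971027) with 1549 frames into that block.
The block's first minute is 1800 frames and the rest 1798 each; 1549 frames reaches minute 0, so 53 × 18 + 0 × 2 = 954 labels have been skipped so far.
Adding those back, label number 954595 + 954 = 955549 at 30 labels/s is 31851 s + 19 f = 8 h 50 min 51 s frame 19, i.e. 08:50:51;19.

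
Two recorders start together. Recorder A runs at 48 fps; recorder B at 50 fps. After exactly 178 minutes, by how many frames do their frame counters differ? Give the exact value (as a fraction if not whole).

21360 frames

178 min = 10680 s.
A emits 48 × 10680 = 512640 frames; B emits 50 × 10680 = 534000.
Difference = 21360 frames; B is ahead of A.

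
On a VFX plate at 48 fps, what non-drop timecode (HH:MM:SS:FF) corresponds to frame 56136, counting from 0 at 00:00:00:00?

56136 ÷ 48 = 1169 full seconds, remainder 24 frames.
1169 s = 0 h 19 min 29 s.
Timecode: 00:19:29:24.

00:19:29:24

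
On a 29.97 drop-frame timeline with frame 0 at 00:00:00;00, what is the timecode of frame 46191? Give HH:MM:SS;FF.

00:25:41;07

Each 10-minute DF block holds 10 × 60 × 30 − 9 × 2 = 17982 frames. 46191 ÷ 17982 → 2 full blocks, remainder 10227.
Within the partial block the first minute is 1800 frames and each further minute 1798, so 5 further minute boundaries passed. Total skipped labels = 18 × 2 + 2 × 5 = 46.
Non-drop label index = 46191 + 46 = 46237; at 30 labels/s that is 00:25:41:07, i.e. DF 00:25:41;07.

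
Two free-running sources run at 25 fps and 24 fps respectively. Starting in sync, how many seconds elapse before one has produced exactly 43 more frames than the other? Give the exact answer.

43 seconds

The gap grows by |24 − 25| = 1 frame per second.
Time for a 43-frame gap: 43 ÷ (1) = 43 s.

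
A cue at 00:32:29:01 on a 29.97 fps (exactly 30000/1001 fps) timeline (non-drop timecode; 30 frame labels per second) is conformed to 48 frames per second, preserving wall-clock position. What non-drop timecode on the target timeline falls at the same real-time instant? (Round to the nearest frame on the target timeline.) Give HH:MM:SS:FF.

00:32:30:47

Source frame index: (0×3600 + 32×60 + 29) × 30 + 1 = 58471.
Real time: 58471 / (30000/1001) = 58529471/30000 s.
Target frame: (58529471/30000) × (48) = 58529471/625 ≈ 93647.154 → 93647.
At 48 labels/s: frame 93647 → 00:32:30:47.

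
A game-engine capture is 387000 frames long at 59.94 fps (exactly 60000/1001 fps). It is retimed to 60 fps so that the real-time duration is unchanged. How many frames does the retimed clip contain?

Target frames = source frames × (target rate / source rate) = 387000 × (60)/(60000/1001) = 387000 × 1001/1000 = 387387.

387387 frames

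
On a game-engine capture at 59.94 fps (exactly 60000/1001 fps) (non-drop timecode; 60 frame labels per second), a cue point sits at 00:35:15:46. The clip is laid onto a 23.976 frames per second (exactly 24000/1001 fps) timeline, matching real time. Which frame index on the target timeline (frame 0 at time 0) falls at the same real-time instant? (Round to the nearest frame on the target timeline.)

Source frame index: (0×3600 + 35×60 + 15) × 60 + 46 = 126946.
Real time: 126946 / (60000/1001) = 63536473/30000 s.
Target frame: (63536473/30000) × (24000/1001) = 253892/5 ≈ 50778.400 → 50778.

frame 50778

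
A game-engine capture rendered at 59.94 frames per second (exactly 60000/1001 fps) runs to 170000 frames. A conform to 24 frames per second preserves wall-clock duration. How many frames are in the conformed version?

68068 frames

Target frames = source frames × (target rate / source rate) = 170000 × (24)/(60000/1001) = 170000 × 1001/2500 = 68068.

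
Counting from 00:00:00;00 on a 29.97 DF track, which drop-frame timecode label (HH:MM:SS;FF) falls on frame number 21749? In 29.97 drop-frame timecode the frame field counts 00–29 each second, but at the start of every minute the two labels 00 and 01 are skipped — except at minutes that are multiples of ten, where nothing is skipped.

Each 10-minute DF block holds 10 × 60 × 30 − 9 × 2 = 17982 frames. 21749 ÷ 17982 → 1 full block, remainder 3767.
Within the partial block the first minute is 1800 frames and each further minute 1798, so 2 further minute boundaries passed. Total skipped labels = 18 × 1 + 2 × 2 = 22.
Non-drop label index = 21749 + 22 = 21771; at 30 labels/s that is 00:12:05:21, i.e. DF 00:12:05;21.

00:12:05;21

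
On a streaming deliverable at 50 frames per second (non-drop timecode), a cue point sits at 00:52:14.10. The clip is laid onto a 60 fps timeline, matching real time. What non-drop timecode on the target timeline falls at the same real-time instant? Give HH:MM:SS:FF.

00:52:14:12

Source frame index: (0×3600 + 52×60 + 14) × 50 + 10 = 156710.
Real time: 156710 / (50) = 15671/5 s.
Target frame: (15671/5) × (60) = 188052.
At 60 labels/s: frame 188052 → 00:52:14:12.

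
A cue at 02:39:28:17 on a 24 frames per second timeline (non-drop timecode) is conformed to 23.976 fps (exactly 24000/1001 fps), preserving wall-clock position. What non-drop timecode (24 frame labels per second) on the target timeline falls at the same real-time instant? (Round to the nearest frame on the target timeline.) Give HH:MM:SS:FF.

02:39:19:04

Source frame index: (2×3600 + 39×60 + 28) × 24 + 17 = 229649.
Real time: 229649 / (24) = 229649/24 s.
Target frame: (229649/24) × (24000/1001) = 32807000/143 ≈ 229419.580 → 229420.
At 24 labels/s: frame 229420 → 02:39:19:04.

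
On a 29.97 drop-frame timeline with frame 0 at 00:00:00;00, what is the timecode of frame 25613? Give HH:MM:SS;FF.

Ten DF minutes hold 17982 frames, so frame 25613 lies in block 1 (frames 17982–35963) with 7631 frames into that block.
The block's first minute is 1800 frames and the rest 1798 each; 7631 frames reaches minute 4, so 1 × 18 + 4 × 2 = 26 labels have been skipped so far.
Adding those back, label number 25613 + 26 = 25639 at 30 labels/s is 854 s + 19 f = 0 h 14 min 14 s frame 19, i.e. 00:14:14;19.

00:14:14;19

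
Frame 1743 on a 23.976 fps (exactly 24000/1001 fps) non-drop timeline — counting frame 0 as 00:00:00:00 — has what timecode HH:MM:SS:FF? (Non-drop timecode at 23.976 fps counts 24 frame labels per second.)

1743 ÷ 24 = 72 full seconds, remainder 15 frames.
72 s = 0 h 1 min 12 s.
Timecode: 00:01:12:15.

00:01:12:15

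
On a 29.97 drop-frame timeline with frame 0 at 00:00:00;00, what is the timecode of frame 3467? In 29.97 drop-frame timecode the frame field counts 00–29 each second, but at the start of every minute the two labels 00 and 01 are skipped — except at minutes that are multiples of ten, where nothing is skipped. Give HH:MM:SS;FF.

Each 10-minute DF block holds 10 × 60 × 30 − 9 × 2 = 17982 frames. 3467 ÷ 17982 → 0 full blocks, remainder 3467.
Within the partial block the first minute is 1800 frames and each further minute 1798, so 1 further minute boundary passed. Total skipped labels = 18 × 0 + 2 × 1 = 2.
Non-drop label index = 3467 + 2 = 3469; at 30 labels/s that is 00:01:55:19, i.e. DF 00:01:55;19.

00:01:55;19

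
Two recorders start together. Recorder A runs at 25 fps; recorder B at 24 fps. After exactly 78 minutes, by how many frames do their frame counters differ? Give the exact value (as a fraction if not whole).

4680 frames

78 min = 4680 s.
A emits 25 × 4680 = 117000 frames; B emits 24 × 4680 = 112320.
Difference = 4680 frames; B is behind A.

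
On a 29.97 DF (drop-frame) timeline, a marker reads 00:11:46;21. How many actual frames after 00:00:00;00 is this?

21181

As if non-drop at 30 labels/s: (0 × 3600 + 11 × 60 + 46) × 30 + 21 = 21201.
Minute boundaries passed: 11; those not divisible by 10: 11 − 1 = 10; dropped labels = 2 × 10 = 20.
Actual frame index = 21201 − 20 = 21181.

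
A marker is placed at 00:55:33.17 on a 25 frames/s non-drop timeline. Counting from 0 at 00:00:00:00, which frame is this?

Total seconds to the label: (0 × 3600 + 55 × 60 + 33) = 3333.
Frame index = 3333 × 25 + 17 = 83342.

83342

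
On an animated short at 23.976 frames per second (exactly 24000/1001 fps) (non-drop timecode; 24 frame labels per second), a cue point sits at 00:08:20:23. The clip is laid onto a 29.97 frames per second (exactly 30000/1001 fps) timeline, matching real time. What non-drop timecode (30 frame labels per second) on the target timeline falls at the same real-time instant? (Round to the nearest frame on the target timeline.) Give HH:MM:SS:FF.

00:08:20:29

Source frame index: (0×3600 + 8×60 + 20) × 24 + 23 = 12023.
Real time: 12023 / (24000/1001) = 12035023/24000 s.
Target frame: (12035023/24000) × (30000/1001) = 60115/4 ≈ 15028.750 → 15029.
At 30 labels/s: frame 15029 → 00:08:20:29.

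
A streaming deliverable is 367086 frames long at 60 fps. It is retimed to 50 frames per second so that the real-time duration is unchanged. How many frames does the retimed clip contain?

305905 frames

Target frames = source frames × (target rate / source rate) = 367086 × (50)/(60) = 367086 × 5/6 = 305905.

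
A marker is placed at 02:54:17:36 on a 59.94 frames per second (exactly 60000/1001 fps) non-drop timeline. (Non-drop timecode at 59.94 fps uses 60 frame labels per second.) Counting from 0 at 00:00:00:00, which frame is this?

627456

Total seconds to the label: (2 × 3600 + 54 × 60 + 17) = 10457.
Frame index = 10457 × 60 + 36 = 627456.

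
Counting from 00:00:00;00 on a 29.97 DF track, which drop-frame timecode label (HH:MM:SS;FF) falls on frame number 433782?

Ten DF minutes hold 17982 frames, so frame 433782 lies in block 24 (frames 431568–449549) with 2214 frames into that block.
The block's first minute is 1800 frames and the rest 1798 each; 2214 frames reaches minute 1, so 24 × 18 + 1 × 2 = 434 labels have been skipped so far.
Adding those back, label number 433782 + 434 = 434216 at 30 labels/s is 14473 s + 26 f = 4 h 1 min 13 s frame 26, i.e. 04:01:13;26.

04:01:13;26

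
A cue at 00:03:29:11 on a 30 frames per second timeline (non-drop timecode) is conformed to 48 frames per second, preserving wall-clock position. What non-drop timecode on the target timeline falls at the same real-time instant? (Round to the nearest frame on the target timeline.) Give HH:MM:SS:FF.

Source frame index: (0×3600 + 3×60 + 29) × 30 + 11 = 6281.
Real time: 6281 / (30) = 6281/30 s.
Target frame: (6281/30) × (48) = 50248/5 ≈ 10049.600 → 10050.
At 48 labels/s: frame 10050 → 00:03:29:18.

00:03:29:18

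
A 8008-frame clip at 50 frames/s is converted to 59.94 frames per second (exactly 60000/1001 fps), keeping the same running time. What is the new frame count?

Target frames = source frames × (target rate / source rate) = 8008 × (60000/1001)/(50) = 8008 × 1200/1001 = 9600.

9600 frames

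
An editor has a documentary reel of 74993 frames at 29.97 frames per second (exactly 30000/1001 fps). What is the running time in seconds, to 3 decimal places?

Running time = 74993 × 1001/30000 = 75067993/30000 s ≈ 2502.266 s.

2502.266 seconds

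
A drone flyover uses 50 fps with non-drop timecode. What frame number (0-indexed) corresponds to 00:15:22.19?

46119

Total seconds to the label: (0 × 3600 + 15 × 60 + 22) = 922.
Frame index = 922 × 50 + 19 = 46119.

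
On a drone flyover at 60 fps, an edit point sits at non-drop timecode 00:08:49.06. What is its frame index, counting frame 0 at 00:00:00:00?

frame 31746

Total seconds to the label: (0 × 3600 + 8 × 60 + 49) = 529.
Frame index = 529 × 60 + 6 = 31746.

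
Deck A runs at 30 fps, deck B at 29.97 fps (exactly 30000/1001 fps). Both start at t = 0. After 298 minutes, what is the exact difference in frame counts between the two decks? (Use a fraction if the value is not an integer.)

536400/1001 frames

298 min = 17880 s.
A emits 30 × 17880 = 536400 frames; B emits 30000/1001 × 17880 = 536400000/1001.
Difference = 536400/1001 frames (≈ 535.8641); B is behind A.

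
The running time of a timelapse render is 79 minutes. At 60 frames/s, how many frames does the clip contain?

284400 frames

79 min = 4740 s.
Frames = 4740 × 60 = 284400.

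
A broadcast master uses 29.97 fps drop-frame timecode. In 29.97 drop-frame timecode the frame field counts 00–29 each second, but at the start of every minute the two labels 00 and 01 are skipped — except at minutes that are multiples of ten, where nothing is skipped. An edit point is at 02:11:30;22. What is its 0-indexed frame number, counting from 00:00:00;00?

236486

As if non-drop at 30 labels/s: (2 × 3600 + 11 × 60 + 30) × 30 + 22 = 236722.
Minute boundaries passed: 131; those not divisible by 10: 131 − 13 = 118; dropped labels = 2 × 118 = 236.
Actual frame index = 236722 − 236 = 236486.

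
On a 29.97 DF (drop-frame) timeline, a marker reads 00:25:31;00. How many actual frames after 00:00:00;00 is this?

Complete 10-minute blocks: 2, each 17982 frames → 35964.
Remaining 5 whole minutes in the current block: 1800 + 4 × 1798 = 8992 frames.
Within the current minute: 31 × 30 + 0 − 2 = 928 (labels ;00/;01 skipped at this minute). Total = 35964 + 8992 + 928 = 45884.

45884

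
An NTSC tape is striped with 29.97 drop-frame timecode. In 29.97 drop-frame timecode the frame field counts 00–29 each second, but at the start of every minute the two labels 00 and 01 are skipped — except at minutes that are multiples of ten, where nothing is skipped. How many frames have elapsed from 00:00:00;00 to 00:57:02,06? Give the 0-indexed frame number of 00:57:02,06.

102562

As if non-drop at 30 labels/s: (0 × 3600 + 57 × 60 + 2) × 30 + 6 = 102666.
Minute boundaries passed: 57; those not divisible by 10: 57 − 5 = 52; dropped labels = 2 × 52 = 104.
Actual frame index = 102666 − 104 = 102562.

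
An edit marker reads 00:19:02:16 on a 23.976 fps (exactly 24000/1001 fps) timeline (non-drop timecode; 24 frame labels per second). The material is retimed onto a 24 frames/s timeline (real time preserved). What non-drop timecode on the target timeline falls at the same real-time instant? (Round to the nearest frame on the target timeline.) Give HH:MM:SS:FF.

Source frame index: (0×3600 + 19×60 + 2) × 24 + 16 = 27424.
Real time: 27424 / (24000/1001) = 857857/750 s.
Target frame: (857857/750) × (24) = 3431428/125 ≈ 27451.424 → 27451.
At 24 labels/s: frame 27451 → 00:19:03:19.

00:19:03:19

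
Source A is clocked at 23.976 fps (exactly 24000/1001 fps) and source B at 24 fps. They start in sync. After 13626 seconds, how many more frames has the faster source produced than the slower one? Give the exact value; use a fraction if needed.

327024/1001 frames

A emits 24000/1001 × 13626 = 327024000/1001 frames; B emits 24 × 13626 = 327024.
Difference = 327024/1001 frames (≈ 326.6973); B is ahead of A.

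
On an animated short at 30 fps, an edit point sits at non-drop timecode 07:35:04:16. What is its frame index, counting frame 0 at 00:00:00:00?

Total seconds to the label: (7 × 3600 + 35 × 60 + 4) = 27304.
Frame index = 27304 × 30 + 16 = 819136.

frame 819136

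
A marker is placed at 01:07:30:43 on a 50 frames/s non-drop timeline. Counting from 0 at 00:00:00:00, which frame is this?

frame 202543

Total seconds to the label: (1 × 3600 + 7 × 60 + 30) = 4050.
Frame index = 4050 × 50 + 43 = 202543.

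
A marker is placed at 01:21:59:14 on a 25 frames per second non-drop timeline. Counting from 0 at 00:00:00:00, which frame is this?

frame 122989

Total seconds to the label: (1 × 3600 + 21 × 60 + 59) = 4919.
Frame index = 4919 × 25 + 14 = 122989.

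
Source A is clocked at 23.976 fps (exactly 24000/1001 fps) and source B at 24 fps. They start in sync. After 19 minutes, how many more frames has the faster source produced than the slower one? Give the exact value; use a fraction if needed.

19 min = 1140 s.
A emits 24000/1001 × 1140 = 27360000/1001 frames; B emits 24 × 1140 = 27360.
Difference = 27360/1001 frames (≈ 27.3327); B is ahead of A.

27360/1001 frames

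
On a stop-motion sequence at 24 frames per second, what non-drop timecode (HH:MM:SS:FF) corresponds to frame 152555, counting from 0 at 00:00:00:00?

152555 ÷ 24 = 6356 full seconds, remainder 11 frames.
6356 s = 1 h 45 min 56 s.
Timecode: 01:45:56:11.

01:45:56:11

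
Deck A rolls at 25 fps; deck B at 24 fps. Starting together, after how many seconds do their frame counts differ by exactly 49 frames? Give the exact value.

The gap grows by |24 − 25| = 1 frame per second.
Time for a 49-frame gap: 49 ÷ (1) = 49 s.

49 seconds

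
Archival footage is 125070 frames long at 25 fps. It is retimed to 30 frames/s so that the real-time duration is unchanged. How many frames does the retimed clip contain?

150084 frames

Target frames = source frames × (target rate / source rate) = 125070 × (30)/(25) = 125070 × 6/5 = 150084.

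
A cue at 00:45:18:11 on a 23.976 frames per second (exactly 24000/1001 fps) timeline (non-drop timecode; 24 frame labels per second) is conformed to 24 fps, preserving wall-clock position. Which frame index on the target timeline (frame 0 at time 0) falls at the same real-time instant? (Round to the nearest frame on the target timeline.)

frame 65308

Source frame index: (0×3600 + 45×60 + 18) × 24 + 11 = 65243.
Real time: 65243 / (24000/1001) = 65308243/24000 s.
Target frame: (65308243/24000) × (24) = 65308243/1000 ≈ 65308.243 → 65308.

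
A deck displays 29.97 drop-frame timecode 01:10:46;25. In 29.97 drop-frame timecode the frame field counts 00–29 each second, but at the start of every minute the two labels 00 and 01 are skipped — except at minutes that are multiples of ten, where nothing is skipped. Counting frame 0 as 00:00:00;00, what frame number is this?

As if non-drop at 30 labels/s: (1 × 3600 + 10 × 60 + 46) × 30 + 25 = 127405.
Minute boundaries passed: 70; those not divisible by 10: 70 − 7 = 63; dropped labels = 2 × 63 = 126.
Actual frame index = 127405 − 126 = 127279.

127279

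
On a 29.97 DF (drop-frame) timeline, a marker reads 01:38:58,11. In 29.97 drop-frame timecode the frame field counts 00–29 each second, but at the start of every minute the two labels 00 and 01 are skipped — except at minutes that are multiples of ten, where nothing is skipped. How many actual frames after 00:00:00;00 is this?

177973

As if non-drop at 30 labels/s: (1 × 3600 + 38 × 60 + 58) × 30 + 11 = 178151.
Minute boundaries passed: 98; those not divisible by 10: 98 − 9 = 89; dropped labels = 2 × 89 = 178.
Actual frame index = 178151 − 178 = 177973.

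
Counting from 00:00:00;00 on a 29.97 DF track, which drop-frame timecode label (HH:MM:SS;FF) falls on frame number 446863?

04:08:30;11

Ten DF minutes hold 17982 frames, so frame 446863 lies in block 24 (frames 431568–449549) with 15295 frames into that block.
The block's first minute is 1800 frames and the rest 1798 each; 15295 frames reaches minute 8, so 24 × 18 + 8 × 2 = 448 labels have been skipped so far.
Adding those back, label number 446863 + 448 = 447311 at 30 labels/s is 14910 s + 11 f = 4 h 8 min 30 s frame 11, i.e. 04:08:30;11.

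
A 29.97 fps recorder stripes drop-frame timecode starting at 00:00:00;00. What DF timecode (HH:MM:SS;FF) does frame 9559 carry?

00:05:18;29

Ten DF minutes hold 17982 frames, so frame 9559 lies in block 0 (frames 0–17981) with 9559 frames into that block.
The block's first minute is 1800 frames and the rest 1798 each; 9559 frames reaches minute 5, so 0 × 18 + 5 × 2 = 10 labels have been skipped so far.
Adding those back, label number 9559 + 10 = 9569 at 30 labels/s is 318 s + 29 f = 0 h 5 min 18 s frame 29, i.e. 00:05:18;29.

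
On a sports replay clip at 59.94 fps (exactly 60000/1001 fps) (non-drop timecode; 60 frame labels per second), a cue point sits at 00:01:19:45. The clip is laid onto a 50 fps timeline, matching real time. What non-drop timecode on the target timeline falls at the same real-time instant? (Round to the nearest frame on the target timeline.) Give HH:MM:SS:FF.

Source frame index: (0×3600 + 1×60 + 19) × 60 + 45 = 4785.
Real time: 4785 / (60000/1001) = 319319/4000 s.
Target frame: (319319/4000) × (50) = 319319/80 ≈ 3991.488 → 3991.
At 50 labels/s: frame 3991 → 00:01:19:41.

00:01:19:41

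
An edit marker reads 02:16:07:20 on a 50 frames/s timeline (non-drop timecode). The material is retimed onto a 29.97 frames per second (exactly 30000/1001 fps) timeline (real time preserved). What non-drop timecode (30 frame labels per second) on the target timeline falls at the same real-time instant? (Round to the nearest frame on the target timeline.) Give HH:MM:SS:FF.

Source frame index: (2×3600 + 16×60 + 7) × 50 + 20 = 408370.
Real time: 408370 / (50) = 40837/5 s.
Target frame: (40837/5) × (30000/1001) = 245022000/1001 ≈ 244777.223 → 244777.
At 30 labels/s: frame 244777 → 02:15:59:07.

02:15:59:07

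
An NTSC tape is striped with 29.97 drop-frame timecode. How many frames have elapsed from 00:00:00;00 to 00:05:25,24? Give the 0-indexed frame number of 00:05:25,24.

9764

Complete 10-minute blocks: 0, each 17982 frames → 0.
Remaining 5 whole minutes in the current block: 1800 + 4 × 1798 = 8992 frames.
Within the current minute: 25 × 30 + 24 − 2 = 772 (labels ;00/;01 skipped at this minute). Total = 0 + 8992 + 772 = 9764.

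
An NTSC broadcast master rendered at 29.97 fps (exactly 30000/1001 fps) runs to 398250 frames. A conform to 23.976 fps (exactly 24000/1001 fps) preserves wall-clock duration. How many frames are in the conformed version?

Target frames = source frames × (target rate / source rate) = 398250 × (24000/1001)/(30000/1001) = 398250 × 4/5 = 318600.

318600 frames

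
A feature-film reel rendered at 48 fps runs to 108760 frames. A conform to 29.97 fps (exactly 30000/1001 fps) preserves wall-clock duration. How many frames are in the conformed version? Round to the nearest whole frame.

Frames at target rate = 108760 × (30000/1001) / (48) = 67975000/1001 ≈ 67907.093.
Nearest whole frame: 67907.

67907 frames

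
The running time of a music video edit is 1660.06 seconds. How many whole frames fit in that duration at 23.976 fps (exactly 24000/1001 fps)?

Frames = 1660.06 × 24000/1001 = 39841440/1001 ≈ 39801.6384.
Complete frames: 39801.

39801 frames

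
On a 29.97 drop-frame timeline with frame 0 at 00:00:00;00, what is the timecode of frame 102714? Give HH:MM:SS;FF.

Each 10-minute DF block holds 10 × 60 × 30 − 9 × 2 = 17982 frames. 102714 ÷ 17982 → 5 full blocks, remainder 12804.
Within the partial block the first minute is 1800 frames and each further minute 1798, so 7 further minute boundaries passed. Total skipped labels = 18 × 5 + 2 × 7 = 104.
Non-drop label index = 102714 + 104 = 102818; at 30 labels/s that is 00:57:07:08, i.e. DF 00:57:07;08.

00:57:07;08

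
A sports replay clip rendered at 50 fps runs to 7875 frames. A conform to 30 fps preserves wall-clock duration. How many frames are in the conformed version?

4725 frames

Target frames = source frames × (target rate / source rate) = 7875 × (30)/(50) = 7875 × 3/5 = 4725.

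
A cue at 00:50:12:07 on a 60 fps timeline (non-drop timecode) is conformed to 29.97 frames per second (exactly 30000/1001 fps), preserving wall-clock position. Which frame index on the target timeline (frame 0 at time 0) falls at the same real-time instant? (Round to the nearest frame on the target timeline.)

Source frame index: (0×3600 + 50×60 + 12) × 60 + 7 = 180727.
Real time: 180727 / (60) = 180727/60 s.
Target frame: (180727/60) × (30000/1001) = 90363500/1001 ≈ 90273.227 → 90273.

frame 90273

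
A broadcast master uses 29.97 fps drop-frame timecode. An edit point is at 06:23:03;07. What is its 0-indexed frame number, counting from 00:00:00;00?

688807

As if non-drop at 30 labels/s: (6 × 3600 + 23 × 60 + 3) × 30 + 7 = 689497.
Minute boundaries passed: 383; those not divisible by 10: 383 − 38 = 345; dropped labels = 2 × 345 = 690.
Actual frame index = 689497 − 690 = 688807.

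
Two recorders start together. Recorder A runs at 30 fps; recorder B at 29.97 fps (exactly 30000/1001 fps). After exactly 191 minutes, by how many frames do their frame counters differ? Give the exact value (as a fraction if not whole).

343800/1001 frames

191 min = 11460 s.
A emits 30 × 11460 = 343800 frames; B emits 30000/1001 × 11460 = 343800000/1001.
Difference = 343800/1001 frames (≈ 343.4565); B is behind A.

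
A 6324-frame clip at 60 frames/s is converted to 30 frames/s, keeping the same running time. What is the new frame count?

3162 frames

Target frames = source frames × (target rate / source rate) = 6324 × (30)/(60) = 6324 × 1/2 = 3162.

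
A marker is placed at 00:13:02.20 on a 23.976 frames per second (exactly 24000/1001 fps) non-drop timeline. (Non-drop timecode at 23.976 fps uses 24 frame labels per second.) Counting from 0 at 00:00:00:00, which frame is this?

Total seconds to the label: (0 × 3600 + 13 × 60 + 2) = 782.
Frame index = 782 × 24 + 20 = 18788.

frame 18788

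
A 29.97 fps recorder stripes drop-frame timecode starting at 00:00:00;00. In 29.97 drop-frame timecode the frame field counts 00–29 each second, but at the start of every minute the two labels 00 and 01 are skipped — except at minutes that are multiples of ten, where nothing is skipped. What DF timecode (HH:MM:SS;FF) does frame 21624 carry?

Ten DF minutes hold 17982 frames, so frame 21624 lies in block 1 (frames 17982–35963) with 3642 frames into that block.
The block's first minute is 1800 frames and the rest 1798 each; 3642 frames reaches minute 2, so 1 × 18 + 2 × 2 = 22 labels have been skipped so far.
Adding those back, label number 21624 + 22 = 21646 at 30 labels/s is 721 s + 16 f = 0 h 12 min 1 s frame 16, i.e. 00:12:01;16.

00:12:01;16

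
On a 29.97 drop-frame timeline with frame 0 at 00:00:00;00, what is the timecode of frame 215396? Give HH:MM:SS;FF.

Each 10-minute DF block holds 10 × 60 × 30 − 9 × 2 = 17982 frames. 215396 ÷ 17982 → 11 full blocks, remainder 17594.
Within the partial block the first minute is 1800 frames and each further minute 1798, so 9 further minute boundaries passed. Total skipped labels = 18 × 11 + 2 × 9 = 216.
Non-drop label index = 215396 + 216 = 215612; at 30 labels/s that is 01:59:47:02, i.e. DF 01:59:47;02.

01:59:47;02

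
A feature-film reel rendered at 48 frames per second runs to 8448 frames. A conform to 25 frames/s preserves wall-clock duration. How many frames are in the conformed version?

4400 frames

Target frames = source frames × (target rate / source rate) = 8448 × (25)/(48) = 8448 × 25/48 = 4400.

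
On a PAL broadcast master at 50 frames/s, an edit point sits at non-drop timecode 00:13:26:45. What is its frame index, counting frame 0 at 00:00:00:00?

40345

Total seconds to the label: (0 × 3600 + 13 × 60 + 26) = 806.
Frame index = 806 × 50 + 45 = 40345.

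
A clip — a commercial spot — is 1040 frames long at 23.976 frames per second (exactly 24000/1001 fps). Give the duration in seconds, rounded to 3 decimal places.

43.377 seconds

Running time = 1040 × 1001/24000 = 13013/300 s ≈ 43.377 s.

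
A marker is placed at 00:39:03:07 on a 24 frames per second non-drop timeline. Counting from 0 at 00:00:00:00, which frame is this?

Total seconds to the label: (0 × 3600 + 39 × 60 + 3) = 2343.
Frame index = 2343 × 24 + 7 = 56239.

frame 56239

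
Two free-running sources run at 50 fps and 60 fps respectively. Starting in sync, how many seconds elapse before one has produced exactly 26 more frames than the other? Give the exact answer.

The gap grows by |60 − 50| = 10 frames per second.
Time for a 26-frame gap: 26 ÷ (10) = 2.6 s.

2.6 seconds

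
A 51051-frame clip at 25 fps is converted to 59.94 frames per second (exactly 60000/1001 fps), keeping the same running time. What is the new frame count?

Target frames = source frames × (target rate / source rate) = 51051 × (60000/1001)/(25) = 51051 × 2400/1001 = 122400.

122400 frames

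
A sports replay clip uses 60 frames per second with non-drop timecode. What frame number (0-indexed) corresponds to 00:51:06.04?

183964

Total seconds to the label: (0 × 3600 + 51 × 60 + 6) = 3066.
Frame index = 3066 × 60 + 4 = 183964.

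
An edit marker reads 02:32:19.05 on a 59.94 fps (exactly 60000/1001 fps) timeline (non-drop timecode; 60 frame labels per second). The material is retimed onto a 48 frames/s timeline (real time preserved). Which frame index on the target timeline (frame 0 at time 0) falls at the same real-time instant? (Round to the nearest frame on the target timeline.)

Source frame index: (2×3600 + 32×60 + 19) × 60 + 5 = 548345.
Real time: 548345 / (60000/1001) = 109778669/12000 s.
Target frame: (109778669/12000) × (48) = 109778669/250 ≈ 439114.676 → 439115.

frame 439115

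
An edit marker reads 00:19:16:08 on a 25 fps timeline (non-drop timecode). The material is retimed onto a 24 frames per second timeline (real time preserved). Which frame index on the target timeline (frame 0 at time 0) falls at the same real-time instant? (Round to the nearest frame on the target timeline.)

Source frame index: (0×3600 + 19×60 + 16) × 25 + 8 = 28908.
Real time: 28908 / (25) = 28908/25 s.
Target frame: (28908/25) × (24) = 693792/25 ≈ 27751.680 → 27752.

frame 27752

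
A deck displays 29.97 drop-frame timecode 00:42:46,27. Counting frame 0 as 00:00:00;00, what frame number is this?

As if non-drop at 30 labels/s: (0 × 3600 + 42 × 60 + 46) × 30 + 27 = 77007.
Minute boundaries passed: 42; those not divisible by 10: 42 − 4 = 38; dropped labels = 2 × 38 = 76.
Actual frame index = 77007 − 76 = 76931.

76931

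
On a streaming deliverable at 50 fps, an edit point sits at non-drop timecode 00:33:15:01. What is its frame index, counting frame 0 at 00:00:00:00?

Total seconds to the label: (0 × 3600 + 33 × 60 + 15) = 1995.
Frame index = 1995 × 50 + 1 = 99751.

99751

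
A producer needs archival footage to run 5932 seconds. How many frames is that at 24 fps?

142368 frames

Frames = 5932 × 24 = 142368.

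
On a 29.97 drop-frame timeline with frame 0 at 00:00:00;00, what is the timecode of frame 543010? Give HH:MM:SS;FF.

Ten DF minutes hold 17982 frames, so frame 543010 lies in block 30 (frames 539460–557441) with 3550 frames into that block.
The block's first minute is 1800 frames and the rest 1798 each; 3550 frames reaches minute 1, so 30 × 18 + 1 × 2 = 542 labels have been skipped so far.
Adding those back, label number 543010 + 542 = 543552 at 30 labels/s is 18118 s + 12 f = 5 h 1 min 58 s frame 12, i.e. 05:01:58;12.

05:01:58;12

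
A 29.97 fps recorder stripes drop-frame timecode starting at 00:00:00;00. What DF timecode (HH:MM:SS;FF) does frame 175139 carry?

Ten DF minutes hold 17982 frames, so frame 175139 lies in block 9 (frames 161838–179819) with 13301 frames into that block.
The block's first minute is 1800 frames and the rest 1798 each; 13301 frames reaches minute 7, so 9 × 18 + 7 × 2 = 176 labels have been skipped so far.
Adding those back, label number 175139 + 176 = 175315 at 30 labels/s is 5843 s + 25 f = 1 h 37 min 23 s frame 25, i.e. 01:37:23;25.

01:37:23;25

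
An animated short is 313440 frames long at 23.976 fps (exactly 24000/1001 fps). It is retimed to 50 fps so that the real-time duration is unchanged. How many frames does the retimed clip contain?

653653 frames

Target frames = source frames × (target rate / source rate) = 313440 × (50)/(24000/1001) = 313440 × 1001/480 = 653653.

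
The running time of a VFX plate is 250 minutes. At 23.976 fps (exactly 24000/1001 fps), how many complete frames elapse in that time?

359640 frames

250 min = 15000 s.
Frames = 15000 × 24000/1001 = 360000000/1001 ≈ 359640.3596.
Complete frames: 359640.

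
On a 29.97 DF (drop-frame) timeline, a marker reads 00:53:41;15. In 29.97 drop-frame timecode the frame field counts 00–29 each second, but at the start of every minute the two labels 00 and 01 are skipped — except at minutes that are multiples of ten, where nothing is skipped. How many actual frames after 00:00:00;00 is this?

As if non-drop at 30 labels/s: (0 × 3600 + 53 × 60 + 41) × 30 + 15 = 96645.
Minute boundaries passed: 53; those not divisible by 10: 53 − 5 = 48; dropped labels = 2 × 48 = 96.
Actual frame index = 96645 − 96 = 96549.

96549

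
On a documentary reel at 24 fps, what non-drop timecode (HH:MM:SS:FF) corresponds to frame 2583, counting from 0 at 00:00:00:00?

2583 ÷ 24 = 107 full seconds, remainder 15 frames.
107 s = 0 h 1 min 47 s.
Timecode: 00:01:47:15.

00:01:47:15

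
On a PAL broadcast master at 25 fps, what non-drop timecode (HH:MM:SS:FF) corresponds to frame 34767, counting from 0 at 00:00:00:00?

34767 ÷ 25 = 1390 full seconds, remainder 17 frames.
1390 s = 0 h 23 min 10 s.
Timecode: 00:23:10:17.

00:23:10:17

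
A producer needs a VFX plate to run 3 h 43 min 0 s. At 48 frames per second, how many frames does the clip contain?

642240 frames

3 h 43 min 0 s = 13380 s.
Frames = 13380 × 48 = 642240.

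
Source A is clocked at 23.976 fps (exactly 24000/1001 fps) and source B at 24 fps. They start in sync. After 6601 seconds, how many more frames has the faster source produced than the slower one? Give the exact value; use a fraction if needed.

A emits 24000/1001 × 6601 = 22632000/143 frames; B emits 24 × 6601 = 158424.
Difference = 22632/143 frames (≈ 158.2657); B is ahead of A.

22632/143 frames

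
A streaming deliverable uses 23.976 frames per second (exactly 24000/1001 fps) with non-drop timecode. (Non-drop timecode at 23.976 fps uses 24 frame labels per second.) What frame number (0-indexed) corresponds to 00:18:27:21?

26589

Total seconds to the label: (0 × 3600 + 18 × 60 + 27) = 1107.
Frame index = 1107 × 24 + 21 = 26589.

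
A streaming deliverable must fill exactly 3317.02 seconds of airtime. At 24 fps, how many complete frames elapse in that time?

Frames = 3317.02 × 24 = 1990212/25 ≈ 79608.4800.
Complete frames: 79608.

79608 frames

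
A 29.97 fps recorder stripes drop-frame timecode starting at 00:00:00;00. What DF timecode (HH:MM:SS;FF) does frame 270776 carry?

Each 10-minute DF block holds 10 × 60 × 30 − 9 × 2 = 17982 frames. 270776 ÷ 17982 → 15 full blocks, remainder 1046.
Within the partial block the first minute is 1800 frames and each further minute 1798, so 0 further minute boundaries passed. Total skipped labels = 18 × 15 + 2 × 0 = 270.
Non-drop label index = 270776 + 270 = 271046; at 30 labels/s that is 02:30:34:26, i.e. DF 02:30:34;26.

02:30:34;26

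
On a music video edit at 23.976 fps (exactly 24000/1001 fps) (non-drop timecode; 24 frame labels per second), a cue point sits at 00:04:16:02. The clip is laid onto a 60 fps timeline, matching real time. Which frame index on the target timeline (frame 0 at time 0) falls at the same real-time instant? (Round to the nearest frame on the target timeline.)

frame 15380

Source frame index: (0×3600 + 4×60 + 16) × 24 + 2 = 6146.
Real time: 6146 / (24000/1001) = 3076073/12000 s.
Target frame: (3076073/12000) × (60) = 3076073/200 ≈ 15380.365 → 15380.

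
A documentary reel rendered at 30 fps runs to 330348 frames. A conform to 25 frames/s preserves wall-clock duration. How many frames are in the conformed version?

275290 frames

Target frames = source frames × (target rate / source rate) = 330348 × (25)/(30) = 330348 × 5/6 = 275290.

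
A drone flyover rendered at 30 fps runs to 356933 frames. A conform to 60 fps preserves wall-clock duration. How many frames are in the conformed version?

Target frames = source frames × (target rate / source rate) = 356933 × (60)/(30) = 356933 × 2 = 713866.

713866 frames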